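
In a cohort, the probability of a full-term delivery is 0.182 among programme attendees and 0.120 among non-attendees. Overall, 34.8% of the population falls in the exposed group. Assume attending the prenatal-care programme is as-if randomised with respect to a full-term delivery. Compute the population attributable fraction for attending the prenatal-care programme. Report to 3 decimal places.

Let p₁ = 0.182, p₀ = 0.12.
Overall risk P(Y=1) = π·p₁ + (1−π)·p₀ = 0.348×0.182 + 0.652×0.12 = 0.14158.
Under exogeneity, PAF = [P(Y=1) − p₀] / P(Y=1).
PAF = (0.14158 − 0.12) / 0.14158 ≈ 0.1524

PAF ≈ 0.152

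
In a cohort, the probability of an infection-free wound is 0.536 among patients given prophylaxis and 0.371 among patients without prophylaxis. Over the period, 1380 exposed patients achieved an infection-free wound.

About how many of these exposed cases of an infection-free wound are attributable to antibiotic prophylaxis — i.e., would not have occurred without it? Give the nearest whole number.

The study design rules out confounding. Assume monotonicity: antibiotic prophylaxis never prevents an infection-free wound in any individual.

about 425 cases

Let p₁ = 0.536, p₀ = 0.371.
PN = (p₁ − p₀)/p₁ = (0.536 − 0.371) / 0.536 ≈ 0.30784.
Attributable cases ≈ PN × (exposed cases) = 0.30784 × 1380 ≈ 424.81.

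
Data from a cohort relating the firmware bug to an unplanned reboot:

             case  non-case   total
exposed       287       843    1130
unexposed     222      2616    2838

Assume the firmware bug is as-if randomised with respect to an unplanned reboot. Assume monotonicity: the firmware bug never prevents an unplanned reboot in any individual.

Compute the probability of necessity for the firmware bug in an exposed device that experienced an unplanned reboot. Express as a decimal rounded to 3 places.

PN ≈ 0.692

p₁ = P(outcome | exposed) = 287/1130 = 0.25398
p₀ = P(outcome | unexposed) = 222/2838 = 0.078224
Under exogeneity and monotonicity, PN = (p₁ − p₀)/p₁.
PN = (0.25398 − 0.078224) / 0.25398 ≈ 0.6920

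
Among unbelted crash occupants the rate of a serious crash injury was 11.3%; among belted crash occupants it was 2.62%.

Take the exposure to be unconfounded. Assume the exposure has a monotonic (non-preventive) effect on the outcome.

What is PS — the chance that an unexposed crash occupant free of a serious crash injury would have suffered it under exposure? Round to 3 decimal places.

p₁ = 0.113, p₀ = 0.0262.
Under exogeneity and monotonicity, PS = (p₁ − p₀) / (1 − p₀).
PS = (0.113 − 0.0262) / (1 − 0.0262) = 0.0868 / 0.9738 ≈ 0.0891

PS ≈ 0.089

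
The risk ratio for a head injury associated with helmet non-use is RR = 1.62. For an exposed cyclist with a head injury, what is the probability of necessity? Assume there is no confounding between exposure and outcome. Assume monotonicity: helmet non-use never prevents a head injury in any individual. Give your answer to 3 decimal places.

Under exogeneity and monotonicity, PN = (RR − 1) / RR = 1 − 1/RR.
PN = (1.62 − 1) / 1.62 = 0.62 / 1.62 ≈ 0.3827

PN ≈ 0.383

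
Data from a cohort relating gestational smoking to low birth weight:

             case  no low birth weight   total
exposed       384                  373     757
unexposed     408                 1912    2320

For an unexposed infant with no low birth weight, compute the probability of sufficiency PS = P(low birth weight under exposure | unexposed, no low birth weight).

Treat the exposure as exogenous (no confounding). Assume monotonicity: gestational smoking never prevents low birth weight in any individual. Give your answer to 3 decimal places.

p₁ = P(outcome | exposed) = 384/757 = 0.50727
p₀ = P(outcome | unexposed) = 408/2320 = 0.17586
Under exogeneity and monotonicity, PS = (p₁ − p₀)/(1 − p₀).
PS = (0.50727 − 0.17586) / 0.82414 ≈ 0.4021

PS ≈ 0.402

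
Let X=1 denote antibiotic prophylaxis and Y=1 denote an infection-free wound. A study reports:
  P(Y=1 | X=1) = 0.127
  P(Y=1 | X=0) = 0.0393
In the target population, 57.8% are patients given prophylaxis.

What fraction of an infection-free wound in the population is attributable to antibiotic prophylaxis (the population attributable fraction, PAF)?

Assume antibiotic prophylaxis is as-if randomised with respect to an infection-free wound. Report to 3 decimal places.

Let p₁ = 0.127, p₀ = 0.0393.
Overall risk P(Y=1) = π·p₁ + (1−π)·p₀ = 0.578×0.127 + 0.422×0.0393 = 0.089991.
Under exogeneity, PAF = [P(Y=1) − p₀] / P(Y=1).
PAF = (0.089991 − 0.0393) / 0.089991 ≈ 0.5633

PAF ≈ 0.563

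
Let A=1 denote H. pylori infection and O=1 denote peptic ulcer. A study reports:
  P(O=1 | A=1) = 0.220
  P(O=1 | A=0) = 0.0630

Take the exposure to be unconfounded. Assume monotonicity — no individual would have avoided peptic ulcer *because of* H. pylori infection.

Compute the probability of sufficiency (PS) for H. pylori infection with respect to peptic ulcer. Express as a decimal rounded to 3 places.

Let p₁ = 0.22, p₀ = 0.063.
Under exogeneity and monotonicity, PS = (p₁ − p₀) / (1 − p₀).
PS = (0.22 − 0.063) / (1 − 0.063) = 0.157 / 0.937 ≈ 0.1676

PS ≈ 0.168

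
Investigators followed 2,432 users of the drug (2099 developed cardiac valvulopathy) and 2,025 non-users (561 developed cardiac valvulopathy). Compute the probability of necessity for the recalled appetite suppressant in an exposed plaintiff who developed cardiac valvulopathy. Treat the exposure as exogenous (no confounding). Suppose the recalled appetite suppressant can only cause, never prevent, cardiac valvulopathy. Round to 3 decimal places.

PN ≈ 0.679

p₁ = P(outcome | exposed) = 2099/2432 = 0.86308
p₀ = P(outcome | unexposed) = 561/2025 = 0.27704
Under exogeneity and monotonicity, PN = (p₁ − p₀) / p₁.
PN = (0.86308 − 0.27704) / 0.86308 = 0.58604 / 0.86308 ≈ 0.6790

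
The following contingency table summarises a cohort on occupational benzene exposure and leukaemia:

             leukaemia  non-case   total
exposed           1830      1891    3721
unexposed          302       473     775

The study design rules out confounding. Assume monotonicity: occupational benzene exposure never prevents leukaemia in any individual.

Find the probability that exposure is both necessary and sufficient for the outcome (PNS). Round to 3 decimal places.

p₁ = P(outcome | exposed) = 1830/3721 = 0.4918
p₀ = P(outcome | unexposed) = 302/775 = 0.38968
Under exogeneity and monotonicity, PNS = p₁ − p₀.
PNS = 0.4918 − 0.38968 = 0.10213

PNS ≈ 0.102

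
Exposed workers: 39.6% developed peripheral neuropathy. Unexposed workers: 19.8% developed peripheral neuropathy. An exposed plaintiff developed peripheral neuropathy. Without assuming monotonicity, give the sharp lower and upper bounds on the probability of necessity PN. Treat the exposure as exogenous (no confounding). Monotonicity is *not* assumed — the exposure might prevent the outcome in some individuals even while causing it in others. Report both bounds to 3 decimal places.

p₁ = 0.396, p₀ = 0.198.
Under exogeneity alone the bounds on PN are max{0,(p₁−p₀)/p₁} ≤ PN ≤ min{1,(1−p₀)/p₁}.
  lower = (p₁ − p₀)/p₁ = 0.198 / 0.396 ≈ 0.5000
  upper = min{1, (1 − p₀)/p₁} = 0.802 / 0.396 ≈ 2.0253 → capped at 1

0.500 ≤ PN ≤ 1.000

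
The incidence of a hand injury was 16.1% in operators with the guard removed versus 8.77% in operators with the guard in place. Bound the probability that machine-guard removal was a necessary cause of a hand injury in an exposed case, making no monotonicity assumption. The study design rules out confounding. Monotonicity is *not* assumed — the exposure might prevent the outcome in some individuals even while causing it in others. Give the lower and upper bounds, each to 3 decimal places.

p₁ = 0.161, p₀ = 0.0877.
Under exogeneity alone the bounds on PN are max{0,(p₁−p₀)/p₁} ≤ PN ≤ min{1,(1−p₀)/p₁}.
  lower = (p₁ − p₀)/p₁ = 0.0733 / 0.161 ≈ 0.4553
  upper = min{1, (1 − p₀)/p₁} = 0.9123 / 0.161 ≈ 5.6665 → capped at 1

0.455 ≤ PN ≤ 1.000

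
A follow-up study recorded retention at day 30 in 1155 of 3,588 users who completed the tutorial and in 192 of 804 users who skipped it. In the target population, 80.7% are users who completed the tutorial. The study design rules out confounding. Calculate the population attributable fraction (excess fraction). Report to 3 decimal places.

PAF ≈ 0.219

p₁ = P(outcome | exposed) = 1155/3588 = 0.32191
p₀ = P(outcome | unexposed) = 192/804 = 0.23881
Overall risk P(Y=1) = π·p₁ + (1−π)·p₀ = 0.807×0.32191 + 0.193×0.23881 = 0.30587.
Under exogeneity, PAF = [P(Y=1) − p₀] / P(Y=1).
PAF = (0.30587 − 0.23881) / 0.30587 ≈ 0.2193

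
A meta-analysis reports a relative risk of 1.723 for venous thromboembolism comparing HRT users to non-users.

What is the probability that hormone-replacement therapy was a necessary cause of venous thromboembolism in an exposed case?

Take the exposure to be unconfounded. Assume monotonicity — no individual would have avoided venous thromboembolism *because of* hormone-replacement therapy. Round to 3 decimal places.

Under exogeneity and monotonicity, PN = (RR − 1) / RR = 1 − 1/RR.
PN = (1.723 − 1) / 1.723 = 0.723 / 1.723 ≈ 0.4196

PN ≈ 0.420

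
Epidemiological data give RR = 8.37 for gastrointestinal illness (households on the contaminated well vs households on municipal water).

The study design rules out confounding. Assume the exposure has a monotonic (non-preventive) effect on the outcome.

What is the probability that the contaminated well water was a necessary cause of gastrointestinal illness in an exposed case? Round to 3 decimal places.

PN ≈ 0.881

Under exogeneity and monotonicity, PN = (RR − 1) / RR = 1 − 1/RR.
PN = (8.37 − 1) / 8.37 = 7.37 / 8.37 ≈ 0.8805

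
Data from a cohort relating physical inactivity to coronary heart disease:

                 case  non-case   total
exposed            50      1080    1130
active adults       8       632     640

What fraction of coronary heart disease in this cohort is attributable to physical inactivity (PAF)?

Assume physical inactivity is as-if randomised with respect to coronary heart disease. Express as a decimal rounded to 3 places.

PAF ≈ 0.619

p₁ = P(outcome | exposed) = 50/1130 = 0.044248
p₀ = P(outcome | unexposed) = 8/640 = 0.0125
Exposure prevalence π = 1130/1770 = 0.63842; overall risk P(Y=1) = 0.032768.
Under exogeneity, PAF = [P(Y=1) − p₀]/P(Y=1).
PAF = (0.032768 − 0.0125) / 0.032768 ≈ 0.6185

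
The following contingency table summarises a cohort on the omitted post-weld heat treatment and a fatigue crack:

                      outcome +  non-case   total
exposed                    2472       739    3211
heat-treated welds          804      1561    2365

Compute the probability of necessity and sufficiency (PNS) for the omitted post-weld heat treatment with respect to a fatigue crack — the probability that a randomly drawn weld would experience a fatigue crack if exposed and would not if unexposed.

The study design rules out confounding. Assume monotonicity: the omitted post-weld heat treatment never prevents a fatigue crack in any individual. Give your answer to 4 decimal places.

p₁ = P(outcome | exposed) = 2472/3211 = 0.76985
p₀ = P(outcome | unexposed) = 804/2365 = 0.33996
Under exogeneity and monotonicity, PNS = p₁ − p₀.
PNS = 0.76985 − 0.33996 = 0.4299

PNS ≈ 0.4299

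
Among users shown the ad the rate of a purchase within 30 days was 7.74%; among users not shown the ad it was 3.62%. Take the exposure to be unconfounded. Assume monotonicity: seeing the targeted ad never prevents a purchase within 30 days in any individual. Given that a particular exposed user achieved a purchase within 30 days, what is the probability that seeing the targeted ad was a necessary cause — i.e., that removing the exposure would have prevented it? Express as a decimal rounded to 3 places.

PN ≈ 0.532

p₁ = 0.0774, p₀ = 0.0362.
Under exogeneity and monotonicity, PN = (p₁ − p₀) / p₁.
PN = (0.0774 − 0.0362) / 0.0774 = 0.0412 / 0.0774 ≈ 0.5323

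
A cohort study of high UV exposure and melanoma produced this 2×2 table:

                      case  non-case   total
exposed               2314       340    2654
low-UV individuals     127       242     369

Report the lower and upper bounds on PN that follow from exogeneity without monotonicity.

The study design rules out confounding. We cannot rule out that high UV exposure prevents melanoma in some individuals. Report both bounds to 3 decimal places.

p₁ = P(outcome | exposed) = 2314/2654 = 0.87189
p₀ = P(outcome | unexposed) = 127/369 = 0.34417
Under exogeneity alone the bounds on PN are max{0,(p₁−p₀)/p₁} ≤ PN ≤ min{1,(1−p₀)/p₁}.
  lower = (p₁ − p₀)/p₁ = 0.52772 / 0.87189 ≈ 0.6053
  upper = min{1, (1 − p₀)/p₁} = 0.65583 / 0.87189 ≈ 0.7522

0.605 ≤ PN ≤ 0.752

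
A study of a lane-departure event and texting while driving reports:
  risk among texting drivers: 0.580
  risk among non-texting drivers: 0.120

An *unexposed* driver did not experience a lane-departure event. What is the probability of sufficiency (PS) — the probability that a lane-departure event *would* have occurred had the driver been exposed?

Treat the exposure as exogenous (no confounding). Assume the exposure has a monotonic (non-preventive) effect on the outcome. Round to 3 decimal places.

Let p₁ = 0.58, p₀ = 0.12.
Under exogeneity and monotonicity, PS = (p₁ − p₀) / (1 − p₀).
PS = (0.58 − 0.12) / (1 − 0.12) = 0.46 / 0.88 ≈ 0.5227

PS ≈ 0.523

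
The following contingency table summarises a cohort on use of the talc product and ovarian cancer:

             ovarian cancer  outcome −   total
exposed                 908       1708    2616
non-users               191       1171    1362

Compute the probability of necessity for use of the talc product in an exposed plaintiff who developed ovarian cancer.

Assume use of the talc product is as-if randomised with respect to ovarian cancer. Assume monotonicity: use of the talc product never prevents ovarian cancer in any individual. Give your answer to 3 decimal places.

PN ≈ 0.596

p₁ = P(outcome | exposed) = 908/2616 = 0.34709
p₀ = P(outcome | unexposed) = 191/1362 = 0.14023
Under exogeneity and monotonicity, PN = (p₁ − p₀)/p₁.
PN = (0.34709 − 0.14023) / 0.34709 ≈ 0.5960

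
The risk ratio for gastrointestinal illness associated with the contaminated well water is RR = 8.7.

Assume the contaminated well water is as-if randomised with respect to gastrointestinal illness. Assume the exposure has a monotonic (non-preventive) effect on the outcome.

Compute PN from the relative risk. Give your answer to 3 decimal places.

Under exogeneity and monotonicity, PN = (RR − 1) / RR = 1 − 1/RR.
PN = (8.7 − 1) / 8.7 = 7.7 / 8.7 ≈ 0.8851

PN ≈ 0.885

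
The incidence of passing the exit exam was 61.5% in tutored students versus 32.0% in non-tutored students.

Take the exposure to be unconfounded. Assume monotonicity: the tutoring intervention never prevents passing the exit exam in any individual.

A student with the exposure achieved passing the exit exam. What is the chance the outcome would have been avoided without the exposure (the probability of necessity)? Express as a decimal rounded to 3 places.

p₁ = 0.615, p₀ = 0.32.
Under exogeneity and monotonicity, PN = (p₁ − p₀) / p₁.
PN = (0.615 − 0.32) / 0.615 = 0.295 / 0.615 ≈ 0.4797

PN ≈ 0.480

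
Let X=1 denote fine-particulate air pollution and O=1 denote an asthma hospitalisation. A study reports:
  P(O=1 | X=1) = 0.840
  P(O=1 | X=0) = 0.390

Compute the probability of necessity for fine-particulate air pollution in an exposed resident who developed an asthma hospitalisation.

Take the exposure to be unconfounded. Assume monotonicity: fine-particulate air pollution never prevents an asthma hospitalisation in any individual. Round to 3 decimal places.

PN ≈ 0.536

Let p₁ = 0.84, p₀ = 0.39.
Under exogeneity and monotonicity, PN = (p₁ − p₀) / p₁.
PN = (0.84 − 0.39) / 0.84 = 0.45 / 0.84 ≈ 0.5357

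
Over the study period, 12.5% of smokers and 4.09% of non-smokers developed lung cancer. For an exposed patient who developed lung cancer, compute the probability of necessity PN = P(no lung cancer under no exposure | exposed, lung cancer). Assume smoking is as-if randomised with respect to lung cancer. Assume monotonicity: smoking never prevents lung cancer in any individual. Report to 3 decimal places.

p₁ = 0.125, p₀ = 0.0409.
Under exogeneity and monotonicity, PN = (p₁ − p₀) / p₁.
PN = (0.125 − 0.0409) / 0.125 = 0.0841 / 0.125 ≈ 0.6728

PN ≈ 0.673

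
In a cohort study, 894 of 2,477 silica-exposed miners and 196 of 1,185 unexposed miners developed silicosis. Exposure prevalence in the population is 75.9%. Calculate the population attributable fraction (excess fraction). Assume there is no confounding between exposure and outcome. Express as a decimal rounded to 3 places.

PAF ≈ 0.473

p₁ = P(outcome | exposed) = 894/2477 = 0.36092
p₀ = P(outcome | unexposed) = 196/1185 = 0.1654
Overall risk P(Y=1) = π·p₁ + (1−π)·p₀ = 0.759×0.36092 + 0.241×0.1654 = 0.3138.
Under exogeneity, PAF = [P(Y=1) − p₀] / P(Y=1).
PAF = (0.3138 − 0.1654) / 0.3138 ≈ 0.4729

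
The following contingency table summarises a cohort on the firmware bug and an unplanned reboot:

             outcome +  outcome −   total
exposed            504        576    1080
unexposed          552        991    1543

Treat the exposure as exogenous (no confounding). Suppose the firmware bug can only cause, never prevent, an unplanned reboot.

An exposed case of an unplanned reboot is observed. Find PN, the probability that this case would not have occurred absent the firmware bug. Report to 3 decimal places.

p₁ = P(outcome | exposed) = 504/1080 = 0.46667
p₀ = P(outcome | unexposed) = 552/1543 = 0.35774
Under exogeneity and monotonicity, PN = (p₁ − p₀) / p₁.
PN = (0.46667 − 0.35774) / 0.46667 = 0.10892 / 0.46667 ≈ 0.2334

PN ≈ 0.233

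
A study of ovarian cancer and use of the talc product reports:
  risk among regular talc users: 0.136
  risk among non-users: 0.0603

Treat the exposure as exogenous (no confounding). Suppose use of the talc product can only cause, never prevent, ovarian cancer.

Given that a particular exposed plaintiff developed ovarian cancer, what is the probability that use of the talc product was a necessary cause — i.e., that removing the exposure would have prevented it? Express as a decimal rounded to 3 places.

Let p₁ = 0.136, p₀ = 0.0603.
Under exogeneity and monotonicity, PN = (p₁ − p₀) / p₁.
PN = (0.136 − 0.0603) / 0.136 = 0.0757 / 0.136 ≈ 0.5566

PN ≈ 0.557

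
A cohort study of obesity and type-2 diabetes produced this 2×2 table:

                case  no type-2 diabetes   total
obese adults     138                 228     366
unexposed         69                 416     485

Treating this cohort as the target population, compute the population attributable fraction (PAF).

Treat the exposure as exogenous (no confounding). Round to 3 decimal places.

PAF ≈ 0.415

p₁ = P(outcome | exposed) = 138/366 = 0.37705
p₀ = P(outcome | unexposed) = 69/485 = 0.14227
Exposure prevalence π = 366/851 = 0.43008; overall risk P(Y=1) = 0.24324.
Under exogeneity, PAF = [P(Y=1) − p₀]/P(Y=1).
PAF = (0.24324 − 0.14227) / 0.24324 ≈ 0.4151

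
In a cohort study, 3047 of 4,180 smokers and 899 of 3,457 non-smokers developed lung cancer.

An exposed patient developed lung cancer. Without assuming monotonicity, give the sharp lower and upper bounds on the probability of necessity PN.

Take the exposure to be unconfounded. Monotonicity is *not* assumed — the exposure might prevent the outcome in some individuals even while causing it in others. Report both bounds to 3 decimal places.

p₁ = P(outcome | exposed) = 3047/4180 = 0.72895
p₀ = P(outcome | unexposed) = 899/3457 = 0.26005
Under exogeneity alone the bounds on PN are max{0,(p₁−p₀)/p₁} ≤ PN ≤ min{1,(1−p₀)/p₁}.
  lower = (p₁ − p₀)/p₁ = 0.4689 / 0.72895 ≈ 0.6432
  upper = min{1, (1 − p₀)/p₁} = 0.73995 / 0.72895 ≈ 1.0151 → capped at 1

0.643 ≤ PN ≤ 1.000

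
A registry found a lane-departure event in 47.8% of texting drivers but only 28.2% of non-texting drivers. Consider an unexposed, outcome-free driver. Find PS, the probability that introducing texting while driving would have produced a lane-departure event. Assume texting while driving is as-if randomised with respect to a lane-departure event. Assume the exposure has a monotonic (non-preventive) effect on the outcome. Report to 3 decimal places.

p₁ = 0.478, p₀ = 0.282.
Under exogeneity and monotonicity, PS = (p₁ − p₀) / (1 − p₀).
PS = (0.478 − 0.282) / (1 − 0.282) = 0.196 / 0.718 ≈ 0.2730

PS ≈ 0.273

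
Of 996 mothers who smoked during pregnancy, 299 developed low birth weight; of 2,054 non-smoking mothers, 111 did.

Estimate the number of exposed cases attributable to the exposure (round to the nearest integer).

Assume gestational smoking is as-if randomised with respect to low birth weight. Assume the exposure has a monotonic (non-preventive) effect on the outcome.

about 245 cases

p₁ = P(outcome | exposed) = 299/996 = 0.3002
p₀ = P(outcome | unexposed) = 111/2054 = 0.054041
PN = (p₁ − p₀)/p₁ = (0.3002 − 0.054041) / 0.3002 ≈ 0.81998.
Attributable cases ≈ PN × (exposed cases) = 0.81998 × 299 ≈ 245.18.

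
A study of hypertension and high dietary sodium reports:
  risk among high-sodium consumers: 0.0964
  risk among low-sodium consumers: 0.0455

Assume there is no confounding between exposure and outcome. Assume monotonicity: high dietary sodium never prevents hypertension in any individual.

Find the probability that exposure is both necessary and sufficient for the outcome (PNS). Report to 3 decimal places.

PNS ≈ 0.051

Let p₁ = 0.0964, p₀ = 0.0455.
Under exogeneity and monotonicity, PNS = p₁ − p₀.
PNS = 0.0964 − 0.0455 = 0.0509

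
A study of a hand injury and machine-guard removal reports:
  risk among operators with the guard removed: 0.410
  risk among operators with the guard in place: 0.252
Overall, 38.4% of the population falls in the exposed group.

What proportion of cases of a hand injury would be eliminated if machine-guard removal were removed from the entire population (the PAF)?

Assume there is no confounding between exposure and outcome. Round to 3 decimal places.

Let p₁ = 0.41, p₀ = 0.252.
Overall risk P(Y=1) = π·p₁ + (1−π)·p₀ = 0.384×0.41 + 0.616×0.252 = 0.31267.
Under exogeneity, PAF = [P(Y=1) − p₀] / P(Y=1).
PAF = (0.31267 − 0.252) / 0.31267 ≈ 0.1940

PAF ≈ 0.194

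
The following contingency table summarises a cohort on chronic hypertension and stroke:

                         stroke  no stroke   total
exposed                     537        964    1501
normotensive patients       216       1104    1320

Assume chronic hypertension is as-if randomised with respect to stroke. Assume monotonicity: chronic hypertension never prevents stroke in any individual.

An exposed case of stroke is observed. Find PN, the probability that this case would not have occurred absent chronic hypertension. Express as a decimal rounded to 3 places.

p₁ = P(outcome | exposed) = 537/1501 = 0.35776
p₀ = P(outcome | unexposed) = 216/1320 = 0.16364
Under exogeneity and monotonicity, PN = (p₁ − p₀) / p₁.
PN = (0.35776 − 0.16364) / 0.35776 = 0.19413 / 0.35776 ≈ 0.5426

PN ≈ 0.543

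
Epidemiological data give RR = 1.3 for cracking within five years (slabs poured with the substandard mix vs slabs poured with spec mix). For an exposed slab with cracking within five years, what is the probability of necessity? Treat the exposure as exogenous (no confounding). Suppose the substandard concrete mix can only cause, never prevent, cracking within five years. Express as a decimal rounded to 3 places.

PN ≈ 0.231

Under exogeneity and monotonicity, PN = (RR − 1) / RR = 1 − 1/RR.
PN = (1.3 − 1) / 1.3 = 0.3 / 1.3 ≈ 0.2308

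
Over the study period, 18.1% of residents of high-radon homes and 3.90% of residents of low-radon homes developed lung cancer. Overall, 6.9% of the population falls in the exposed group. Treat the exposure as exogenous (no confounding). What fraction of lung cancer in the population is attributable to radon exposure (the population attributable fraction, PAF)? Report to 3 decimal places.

p₁ = 0.181, p₀ = 0.039.
Overall risk P(Y=1) = π·p₁ + (1−π)·p₀ = 0.069×0.181 + 0.931×0.039 = 0.048798.
Under exogeneity, PAF = [P(Y=1) − p₀] / P(Y=1).
PAF = (0.048798 − 0.039) / 0.048798 ≈ 0.2008

PAF ≈ 0.201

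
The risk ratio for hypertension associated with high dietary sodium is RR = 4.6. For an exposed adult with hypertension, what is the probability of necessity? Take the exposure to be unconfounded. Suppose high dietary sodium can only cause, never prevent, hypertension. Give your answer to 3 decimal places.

PN ≈ 0.783

Under exogeneity and monotonicity, PN = (RR − 1) / RR = 1 − 1/RR.
PN = (4.6 − 1) / 4.6 = 3.6 / 4.6 ≈ 0.7826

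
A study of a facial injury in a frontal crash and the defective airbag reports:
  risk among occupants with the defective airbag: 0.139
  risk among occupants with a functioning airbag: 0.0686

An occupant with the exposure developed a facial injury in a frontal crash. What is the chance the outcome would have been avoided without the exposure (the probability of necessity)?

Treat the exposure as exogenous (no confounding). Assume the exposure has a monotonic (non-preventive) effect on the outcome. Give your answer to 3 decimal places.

PN ≈ 0.506

Let p₁ = 0.139, p₀ = 0.0686.
Under exogeneity and monotonicity, PN = (p₁ − p₀) / p₁.
PN = (0.139 − 0.0686) / 0.139 = 0.0704 / 0.139 ≈ 0.5065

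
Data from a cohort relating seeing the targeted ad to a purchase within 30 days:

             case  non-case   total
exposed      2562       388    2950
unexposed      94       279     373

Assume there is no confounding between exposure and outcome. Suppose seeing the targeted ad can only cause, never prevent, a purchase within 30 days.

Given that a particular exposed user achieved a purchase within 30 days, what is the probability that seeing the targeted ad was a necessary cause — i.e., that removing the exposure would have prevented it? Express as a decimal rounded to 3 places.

p₁ = P(outcome | exposed) = 2562/2950 = 0.86847
p₀ = P(outcome | unexposed) = 94/373 = 0.25201
Under exogeneity and monotonicity, PN = (p₁ − p₀)/p₁.
PN = (0.86847 − 0.25201) / 0.86847 ≈ 0.7098

PN ≈ 0.710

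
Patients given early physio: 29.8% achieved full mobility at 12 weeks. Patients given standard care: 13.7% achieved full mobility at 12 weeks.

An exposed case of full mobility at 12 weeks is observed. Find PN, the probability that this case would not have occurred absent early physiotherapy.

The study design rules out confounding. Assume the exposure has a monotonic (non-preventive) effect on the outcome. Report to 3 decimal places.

PN ≈ 0.540

p₁ = 0.298, p₀ = 0.137.
Under exogeneity and monotonicity, PN = (p₁ − p₀) / p₁.
PN = (0.298 − 0.137) / 0.298 = 0.161 / 0.298 ≈ 0.5403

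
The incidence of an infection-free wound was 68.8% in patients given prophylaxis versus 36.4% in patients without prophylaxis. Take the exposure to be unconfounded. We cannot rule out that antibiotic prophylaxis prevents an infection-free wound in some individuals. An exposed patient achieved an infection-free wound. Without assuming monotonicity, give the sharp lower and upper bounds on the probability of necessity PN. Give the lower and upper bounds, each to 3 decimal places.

p₁ = 0.688, p₀ = 0.364.
Under exogeneity alone the bounds on PN are max{0,(p₁−p₀)/p₁} ≤ PN ≤ min{1,(1−p₀)/p₁}.
  lower = (p₁ − p₀)/p₁ = 0.324 / 0.688 ≈ 0.4709
  upper = min{1, (1 − p₀)/p₁} = 0.636 / 0.688 ≈ 0.9244

0.471 ≤ PN ≤ 0.924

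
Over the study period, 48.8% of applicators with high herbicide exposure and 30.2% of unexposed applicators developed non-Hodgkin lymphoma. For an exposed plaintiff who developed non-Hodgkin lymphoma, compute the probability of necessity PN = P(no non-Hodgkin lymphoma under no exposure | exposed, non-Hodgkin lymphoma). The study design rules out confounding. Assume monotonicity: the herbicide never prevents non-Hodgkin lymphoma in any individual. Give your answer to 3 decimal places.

PN ≈ 0.381

p₁ = 0.488, p₀ = 0.302.
Under exogeneity and monotonicity, PN = (p₁ − p₀) / p₁.
PN = (0.488 − 0.302) / 0.488 = 0.186 / 0.488 ≈ 0.3811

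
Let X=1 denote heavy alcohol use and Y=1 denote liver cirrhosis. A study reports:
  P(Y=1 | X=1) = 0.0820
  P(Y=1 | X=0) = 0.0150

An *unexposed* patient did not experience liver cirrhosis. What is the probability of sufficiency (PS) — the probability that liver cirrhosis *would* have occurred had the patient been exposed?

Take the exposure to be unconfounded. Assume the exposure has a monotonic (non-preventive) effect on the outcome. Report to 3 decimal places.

Let p₁ = 0.082, p₀ = 0.015.
Under exogeneity and monotonicity, PS = (p₁ − p₀) / (1 − p₀).
PS = (0.082 − 0.015) / (1 − 0.015) = 0.067 / 0.985 ≈ 0.0680

PS ≈ 0.068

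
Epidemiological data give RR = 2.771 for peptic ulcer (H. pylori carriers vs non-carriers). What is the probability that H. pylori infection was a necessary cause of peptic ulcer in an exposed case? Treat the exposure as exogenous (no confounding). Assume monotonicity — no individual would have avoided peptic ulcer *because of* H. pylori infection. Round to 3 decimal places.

Under exogeneity and monotonicity, PN = (RR − 1) / RR = 1 − 1/RR.
PN = (2.771 − 1) / 2.771 = 1.771 / 2.771 ≈ 0.6391

PN ≈ 0.639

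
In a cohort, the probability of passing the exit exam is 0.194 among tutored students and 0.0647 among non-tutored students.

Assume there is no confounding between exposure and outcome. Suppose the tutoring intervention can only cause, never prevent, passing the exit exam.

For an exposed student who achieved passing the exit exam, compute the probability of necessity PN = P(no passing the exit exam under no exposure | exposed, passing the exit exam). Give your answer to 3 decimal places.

Let p₁ = 0.194, p₀ = 0.0647.
Under exogeneity and monotonicity, PN = (p₁ − p₀) / p₁.
PN = (0.194 − 0.0647) / 0.194 = 0.1293 / 0.194 ≈ 0.6665

PN ≈ 0.666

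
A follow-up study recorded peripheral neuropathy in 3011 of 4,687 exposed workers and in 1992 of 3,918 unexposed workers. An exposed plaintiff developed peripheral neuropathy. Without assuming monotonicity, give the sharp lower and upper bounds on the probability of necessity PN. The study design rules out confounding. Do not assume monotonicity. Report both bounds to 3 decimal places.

p₁ = P(outcome | exposed) = 3011/4687 = 0.64242
p₀ = P(outcome | unexposed) = 1992/3918 = 0.50842
Under exogeneity alone the bounds on PN are max{0,(p₁−p₀)/p₁} ≤ PN ≤ min{1,(1−p₀)/p₁}.
  lower = (p₁ − p₀)/p₁ = 0.13399 / 0.64242 ≈ 0.2086
  upper = min{1, (1 − p₀)/p₁} = 0.49158 / 0.64242 ≈ 0.7652

0.209 ≤ PN ≤ 0.765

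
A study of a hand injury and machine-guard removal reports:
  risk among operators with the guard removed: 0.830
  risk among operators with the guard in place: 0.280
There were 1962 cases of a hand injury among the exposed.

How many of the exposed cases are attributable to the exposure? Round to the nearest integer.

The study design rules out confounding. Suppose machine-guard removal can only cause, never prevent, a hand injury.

Let p₁ = 0.83, p₀ = 0.28.
PN = (p₁ − p₀)/p₁ = (0.83 − 0.28) / 0.83 ≈ 0.66265.
Attributable cases ≈ PN × (exposed cases) = 0.66265 × 1962 ≈ 1300.12.

about 1300 cases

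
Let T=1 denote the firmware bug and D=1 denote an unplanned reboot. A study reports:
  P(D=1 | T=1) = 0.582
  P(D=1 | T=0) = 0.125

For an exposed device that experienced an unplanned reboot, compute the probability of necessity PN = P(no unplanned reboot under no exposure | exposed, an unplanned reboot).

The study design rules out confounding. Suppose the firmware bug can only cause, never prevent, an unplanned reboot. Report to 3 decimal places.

PN ≈ 0.785

Let p₁ = 0.582, p₀ = 0.125.
Under exogeneity and monotonicity, PN = (p₁ − p₀) / p₁.
PN = (0.582 − 0.125) / 0.582 = 0.457 / 0.582 ≈ 0.7852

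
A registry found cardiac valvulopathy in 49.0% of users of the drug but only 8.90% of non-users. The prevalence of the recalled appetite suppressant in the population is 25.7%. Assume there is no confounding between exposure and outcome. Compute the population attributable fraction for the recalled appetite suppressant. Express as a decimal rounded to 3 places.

p₁ = 0.49, p₀ = 0.089.
Overall risk P(Y=1) = π·p₁ + (1−π)·p₀ = 0.257×0.49 + 0.743×0.089 = 0.19206.
Under exogeneity, PAF = [P(Y=1) − p₀] / P(Y=1).
PAF = (0.19206 − 0.089) / 0.19206 ≈ 0.5366

PAF ≈ 0.537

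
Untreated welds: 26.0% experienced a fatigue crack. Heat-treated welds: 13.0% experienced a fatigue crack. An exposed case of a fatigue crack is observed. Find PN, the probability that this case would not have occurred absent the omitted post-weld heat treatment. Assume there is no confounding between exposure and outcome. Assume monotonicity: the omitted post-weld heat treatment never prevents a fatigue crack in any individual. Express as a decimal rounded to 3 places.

PN ≈ 0.500

p₁ = 0.26, p₀ = 0.13.
Under exogeneity and monotonicity, PN = (p₁ − p₀) / p₁.
PN = (0.26 − 0.13) / 0.26 = 0.13 / 0.26 ≈ 0.5000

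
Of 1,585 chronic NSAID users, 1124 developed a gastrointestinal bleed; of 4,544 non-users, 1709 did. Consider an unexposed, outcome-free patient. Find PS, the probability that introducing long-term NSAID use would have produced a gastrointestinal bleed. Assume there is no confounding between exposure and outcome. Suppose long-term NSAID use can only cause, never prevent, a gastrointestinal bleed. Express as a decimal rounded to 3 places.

p₁ = P(outcome | exposed) = 1124/1585 = 0.70915
p₀ = P(outcome | unexposed) = 1709/4544 = 0.3761
Under exogeneity and monotonicity, PS = (p₁ − p₀) / (1 − p₀).
PS = (0.70915 − 0.3761) / (1 − 0.3761) = 0.33305 / 0.6239 ≈ 0.5338

PS ≈ 0.534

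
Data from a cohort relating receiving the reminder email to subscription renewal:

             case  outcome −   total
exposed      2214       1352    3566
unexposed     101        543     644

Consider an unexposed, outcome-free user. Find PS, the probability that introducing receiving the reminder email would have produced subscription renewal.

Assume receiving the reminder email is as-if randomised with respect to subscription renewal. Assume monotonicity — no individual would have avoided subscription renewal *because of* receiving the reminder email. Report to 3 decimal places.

p₁ = P(outcome | exposed) = 2214/3566 = 0.62086
p₀ = P(outcome | unexposed) = 101/644 = 0.15683
Under exogeneity and monotonicity, PS = (p₁ − p₀)/(1 − p₀).
PS = (0.62086 − 0.15683) / 0.84317 ≈ 0.5503

PS ≈ 0.550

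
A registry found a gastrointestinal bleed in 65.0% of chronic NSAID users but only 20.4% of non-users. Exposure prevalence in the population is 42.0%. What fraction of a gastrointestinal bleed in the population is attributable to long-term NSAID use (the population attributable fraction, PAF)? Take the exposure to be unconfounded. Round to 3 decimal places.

PAF ≈ 0.479

p₁ = 0.65, p₀ = 0.204.
Overall risk P(Y=1) = π·p₁ + (1−π)·p₀ = 0.42×0.65 + 0.58×0.204 = 0.39132.
Under exogeneity, PAF = [P(Y=1) − p₀] / P(Y=1).
PAF = (0.39132 − 0.204) / 0.39132 ≈ 0.4787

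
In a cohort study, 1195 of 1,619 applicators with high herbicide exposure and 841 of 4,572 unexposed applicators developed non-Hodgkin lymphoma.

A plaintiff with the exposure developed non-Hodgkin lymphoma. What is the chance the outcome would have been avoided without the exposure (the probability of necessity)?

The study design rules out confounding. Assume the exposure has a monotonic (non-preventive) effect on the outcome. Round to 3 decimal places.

p₁ = P(outcome | exposed) = 1195/1619 = 0.73811
p₀ = P(outcome | unexposed) = 841/4572 = 0.18395
Under exogeneity and monotonicity, PN = (p₁ − p₀) / p₁.
PN = (0.73811 − 0.18395) / 0.73811 = 0.55416 / 0.73811 ≈ 0.7508

PN ≈ 0.751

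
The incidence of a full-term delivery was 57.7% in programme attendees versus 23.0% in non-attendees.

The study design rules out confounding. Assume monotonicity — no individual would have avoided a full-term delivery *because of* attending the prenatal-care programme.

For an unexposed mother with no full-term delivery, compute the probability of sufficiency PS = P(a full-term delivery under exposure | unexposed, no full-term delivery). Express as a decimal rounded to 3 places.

PS ≈ 0.451

p₁ = 0.577, p₀ = 0.23.
Under exogeneity and monotonicity, PS = (p₁ − p₀) / (1 − p₀).
PS = (0.577 − 0.23) / (1 − 0.23) = 0.347 / 0.77 ≈ 0.4506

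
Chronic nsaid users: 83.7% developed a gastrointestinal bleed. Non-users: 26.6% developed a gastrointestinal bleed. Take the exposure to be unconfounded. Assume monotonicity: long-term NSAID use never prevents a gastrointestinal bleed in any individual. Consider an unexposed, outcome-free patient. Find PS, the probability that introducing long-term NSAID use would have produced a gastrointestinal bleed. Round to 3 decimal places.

p₁ = 0.837, p₀ = 0.266.
Under exogeneity and monotonicity, PS = (p₁ − p₀) / (1 − p₀).
PS = (0.837 − 0.266) / (1 − 0.266) = 0.571 / 0.734 ≈ 0.7779

PS ≈ 0.778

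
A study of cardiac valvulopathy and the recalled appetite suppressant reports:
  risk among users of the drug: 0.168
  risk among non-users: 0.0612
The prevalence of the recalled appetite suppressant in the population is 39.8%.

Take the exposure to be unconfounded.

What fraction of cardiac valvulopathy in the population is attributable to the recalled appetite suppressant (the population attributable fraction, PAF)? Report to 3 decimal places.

PAF ≈ 0.410

Let p₁ = 0.168, p₀ = 0.0612.
Overall risk P(Y=1) = π·p₁ + (1−π)·p₀ = 0.398×0.168 + 0.602×0.0612 = 0.10371.
Under exogeneity, PAF = [P(Y=1) − p₀] / P(Y=1).
PAF = (0.10371 − 0.0612) / 0.10371 ≈ 0.4099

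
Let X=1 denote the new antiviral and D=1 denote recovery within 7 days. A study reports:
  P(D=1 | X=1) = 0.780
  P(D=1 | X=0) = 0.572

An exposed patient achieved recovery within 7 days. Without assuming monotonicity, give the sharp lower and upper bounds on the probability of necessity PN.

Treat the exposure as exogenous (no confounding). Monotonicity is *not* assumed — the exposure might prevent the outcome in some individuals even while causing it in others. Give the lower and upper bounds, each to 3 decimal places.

Let p₁ = 0.78, p₀ = 0.572.
Under exogeneity alone the bounds on PN are max{0,(p₁−p₀)/p₁} ≤ PN ≤ min{1,(1−p₀)/p₁}.
  lower = (p₁ − p₀)/p₁ = 0.208 / 0.78 ≈ 0.2667
  upper = min{1, (1 − p₀)/p₁} = 0.428 / 0.78 ≈ 0.5487

0.267 ≤ PN ≤ 0.549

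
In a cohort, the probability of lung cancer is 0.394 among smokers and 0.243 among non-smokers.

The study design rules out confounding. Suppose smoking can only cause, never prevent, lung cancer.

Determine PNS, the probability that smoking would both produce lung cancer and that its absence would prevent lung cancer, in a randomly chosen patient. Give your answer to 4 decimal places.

PNS ≈ 0.1510

Let p₁ = 0.394, p₀ = 0.243.
Under exogeneity and monotonicity, PNS = p₁ − p₀.
PNS = 0.394 − 0.243 = 0.151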